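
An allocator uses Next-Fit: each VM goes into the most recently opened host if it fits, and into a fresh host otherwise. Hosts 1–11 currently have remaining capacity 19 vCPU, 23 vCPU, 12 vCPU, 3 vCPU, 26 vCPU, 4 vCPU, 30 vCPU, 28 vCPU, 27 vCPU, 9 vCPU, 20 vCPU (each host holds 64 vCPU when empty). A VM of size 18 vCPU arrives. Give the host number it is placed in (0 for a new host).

Next-Fit only looks at host 11, which has 20 vCPU free.
18 vCPU fits there.

11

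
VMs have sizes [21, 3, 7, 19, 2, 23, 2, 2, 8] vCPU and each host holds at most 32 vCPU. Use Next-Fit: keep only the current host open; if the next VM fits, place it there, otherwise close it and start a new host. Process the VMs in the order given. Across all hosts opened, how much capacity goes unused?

41

host 1: place 21 vCPU, 11 vCPU left
host 1: place 3 vCPU, 8 vCPU left
host 1: place 7 vCPU, 1 vCPU left
host 2: place 19 vCPU, 13 vCPU left
host 2: place 2 vCPU, 11 vCPU left
host 3: place 23 vCPU, 9 vCPU left
host 3: place 2 vCPU, 7 vCPU left
host 3: place 2 vCPU, 5 vCPU left
host 4: place 8 vCPU, 24 vCPU left
4 hosts × 32 vCPU = 128 vCPU; used 87 vCPU; unused 41 vCPU.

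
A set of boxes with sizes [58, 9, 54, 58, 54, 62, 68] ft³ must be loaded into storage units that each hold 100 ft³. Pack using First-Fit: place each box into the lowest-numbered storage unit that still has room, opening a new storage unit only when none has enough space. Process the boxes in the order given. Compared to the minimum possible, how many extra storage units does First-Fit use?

0

First-Fit: [58,9] [54] [58] [54] [62] [68] → 6 storage units.
6 boxes exceed 50 ft³ (half the capacity), and no two of those can share a storage unit, so at least 6 storage units are needed.
So 6 is already optimal.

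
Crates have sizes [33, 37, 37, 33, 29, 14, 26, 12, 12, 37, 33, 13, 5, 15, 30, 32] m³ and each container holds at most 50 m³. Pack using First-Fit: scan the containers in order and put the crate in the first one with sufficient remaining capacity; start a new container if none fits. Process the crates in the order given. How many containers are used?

container 1: place 33 m³, 17 m³ left
container 2: place 37 m³, 13 m³ left
container 3: place 37 m³, 13 m³ left
container 4: place 33 m³, 17 m³ left
container 5: place 29 m³, 21 m³ left
container 1: place 14 m³, 3 m³ left
container 6: place 26 m³, 24 m³ left
container 2: place 12 m³, 1 m³ left
container 3: place 12 m³, 1 m³ left
container 7: place 37 m³, 13 m³ left
container 8: place 33 m³, 17 m³ left
container 4: place 13 m³, 4 m³ left
container 5: place 5 m³, 16 m³ left
container 5: place 15 m³, 1 m³ left
container 9: place 30 m³, 20 m³ left
container 10: place 32 m³, 18 m³ left
Final containers: [33,14] [37,12] [37,12] [33,13] [29,5,15] [26] [37] [33] [30] [32].

10 containers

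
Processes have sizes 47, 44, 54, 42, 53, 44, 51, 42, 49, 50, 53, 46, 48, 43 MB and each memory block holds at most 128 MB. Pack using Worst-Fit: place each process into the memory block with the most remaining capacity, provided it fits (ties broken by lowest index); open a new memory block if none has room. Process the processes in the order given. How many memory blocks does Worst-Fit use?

Put 47 MB in memory block 1; 81 MB remain.
Put 44 MB in memory block 1; 37 MB remain.
Put 54 MB in memory block 2; 74 MB remain.
Put 42 MB in memory block 2; 32 MB remain.
Put 53 MB in memory block 3; 75 MB remain.
Put 44 MB in memory block 3; 31 MB remain.
Put 51 MB in memory block 4; 77 MB remain.
Put 42 MB in memory block 4; 35 MB remain.
Put 49 MB in memory block 5; 79 MB remain.
Put 50 MB in memory block 5; 29 MB remain.
Put 53 MB in memory block 6; 75 MB remain.
Put 46 MB in memory block 6; 29 MB remain.
Put 48 MB in memory block 7; 80 MB remain.
Put 43 MB in memory block 7; 37 MB remain.

7 memory blocks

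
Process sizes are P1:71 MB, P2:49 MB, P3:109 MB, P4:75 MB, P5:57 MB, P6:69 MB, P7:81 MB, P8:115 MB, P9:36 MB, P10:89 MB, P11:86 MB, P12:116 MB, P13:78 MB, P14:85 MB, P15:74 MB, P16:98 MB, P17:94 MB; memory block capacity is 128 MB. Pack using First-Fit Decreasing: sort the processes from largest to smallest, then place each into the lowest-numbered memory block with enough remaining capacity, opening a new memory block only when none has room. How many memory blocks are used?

Sorted descending: 116, 115, 109, 98, 94, 89, 86, 85, 81, 78, 75, 74, 71, 69, 57, 49, 36.
Put 116 MB in memory block 1; 12 MB remain.
Put 115 MB in memory block 2; 13 MB remain.
Put 109 MB in memory block 3; 19 MB remain.
Put 98 MB in memory block 4; 30 MB remain.
Put 94 MB in memory block 5; 34 MB remain.
Put 89 MB in memory block 6; 39 MB remain.
Put 86 MB in memory block 7; 42 MB remain.
Put 85 MB in memory block 8; 43 MB remain.
Put 81 MB in memory block 9; 47 MB remain.
Put 78 MB in memory block 10; 50 MB remain.
Put 75 MB in memory block 11; 53 MB remain.
Put 74 MB in memory block 12; 54 MB remain.
Put 71 MB in memory block 13; 57 MB remain.
Put 69 MB in memory block 14; 59 MB remain.
Put 57 MB in memory block 13; 0 MB remain.
Put 49 MB in memory block 10; 1 MB remain.
Put 36 MB in memory block 6; 3 MB remain.

14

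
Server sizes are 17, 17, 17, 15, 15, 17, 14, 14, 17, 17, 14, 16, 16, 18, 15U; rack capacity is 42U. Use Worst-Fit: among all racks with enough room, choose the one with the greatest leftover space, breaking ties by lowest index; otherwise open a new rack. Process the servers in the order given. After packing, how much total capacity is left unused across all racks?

55

rack 1: place 17U, 25U left
rack 1: place 17U, 8U left
rack 2: place 17U, 25U left
rack 2: place 15U, 10U left
rack 3: place 15U, 27U left
rack 3: place 17U, 10U left
rack 4: place 14U, 28U left
rack 4: place 14U, 14U left
rack 5: place 17U, 25U left
rack 5: place 17U, 8U left
rack 4: place 14U, 0U left
rack 6: place 16U, 26U left
rack 6: place 16U, 10U left
rack 7: place 18U, 24U left
rack 7: place 15U, 9U left
7 racks × 42U = 294U; used 239U; unused 55U.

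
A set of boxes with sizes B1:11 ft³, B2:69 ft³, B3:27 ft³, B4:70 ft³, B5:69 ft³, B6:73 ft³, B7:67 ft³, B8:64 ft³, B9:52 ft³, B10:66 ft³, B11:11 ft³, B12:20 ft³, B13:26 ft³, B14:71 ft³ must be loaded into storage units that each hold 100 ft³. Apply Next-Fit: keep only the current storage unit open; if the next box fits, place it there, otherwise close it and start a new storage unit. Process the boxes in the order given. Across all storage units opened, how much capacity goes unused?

204

B1 (11 ft³) → storage unit 1 (remaining 89 ft³)
B2 (69 ft³) → storage unit 1 (remaining 20 ft³)
B3 (27 ft³) → storage unit 2 (remaining 73 ft³)
B4 (70 ft³) → storage unit 2 (remaining 3 ft³)
B5 (69 ft³) → storage unit 3 (remaining 31 ft³)
B6 (73 ft³) → storage unit 4 (remaining 27 ft³)
B7 (67 ft³) → storage unit 5 (remaining 33 ft³)
B8 (64 ft³) → storage unit 6 (remaining 36 ft³)
B9 (52 ft³) → storage unit 7 (remaining 48 ft³)
B10 (66 ft³) → storage unit 8 (remaining 34 ft³)
B11 (11 ft³) → storage unit 8 (remaining 23 ft³)
B12 (20 ft³) → storage unit 8 (remaining 3 ft³)
B13 (26 ft³) → storage unit 9 (remaining 74 ft³)
B14 (71 ft³) → storage unit 9 (remaining 3 ft³)
9 storage units × 100 ft³ = 900 ft³; used 696 ft³; unused 204 ft³.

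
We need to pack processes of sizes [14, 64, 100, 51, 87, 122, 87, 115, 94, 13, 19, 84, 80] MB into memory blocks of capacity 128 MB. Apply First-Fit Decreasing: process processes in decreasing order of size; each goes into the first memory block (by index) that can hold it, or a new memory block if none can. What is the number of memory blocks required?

Sorted descending: 122, 115, 100, 94, 87, 87, 84, 80, 64, 51, 19, 14, 13.
memory block 1: place 122 MB, 6 MB left
memory block 2: place 115 MB, 13 MB left
memory block 3: place 100 MB, 28 MB left
memory block 4: place 94 MB, 34 MB left
memory block 5: place 87 MB, 41 MB left
memory block 6: place 87 MB, 41 MB left
memory block 7: place 84 MB, 44 MB left
memory block 8: place 80 MB, 48 MB left
memory block 9: place 64 MB, 64 MB left
memory block 9: place 51 MB, 13 MB left
memory block 3: place 19 MB, 9 MB left
memory block 4: place 14 MB, 20 MB left
memory block 2: place 13 MB, 0 MB left

9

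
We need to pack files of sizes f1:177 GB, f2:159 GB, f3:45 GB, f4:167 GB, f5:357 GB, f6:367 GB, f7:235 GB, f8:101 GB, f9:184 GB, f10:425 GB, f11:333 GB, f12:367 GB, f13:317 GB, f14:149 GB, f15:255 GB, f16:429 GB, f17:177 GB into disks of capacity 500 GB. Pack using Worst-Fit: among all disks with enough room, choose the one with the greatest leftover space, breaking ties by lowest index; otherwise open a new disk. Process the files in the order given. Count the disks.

disk 1: place f1 (177 GB), 323 GB left
disk 1: place f2 (159 GB), 164 GB left
disk 1: place f3 (45 GB), 119 GB left
disk 2: place f4 (167 GB), 333 GB left
disk 3: place f5 (357 GB), 143 GB left
disk 4: place f6 (367 GB), 133 GB left
disk 2: place f7 (235 GB), 98 GB left
disk 3: place f8 (101 GB), 42 GB left
disk 5: place f9 (184 GB), 316 GB left
disk 6: place f10 (425 GB), 75 GB left
disk 7: place f11 (333 GB), 167 GB left
disk 8: place f12 (367 GB), 133 GB left
disk 9: place f13 (317 GB), 183 GB left
disk 5: place f14 (149 GB), 167 GB left
disk 10: place f15 (255 GB), 245 GB left
disk 11: place f16 (429 GB), 71 GB left
disk 10: place f17 (177 GB), 68 GB left
Final disks: [177,159,45] [167,235] [357,101] [367] [184,149] [425] [333] [367] [317] [255,177] [429].

11 disks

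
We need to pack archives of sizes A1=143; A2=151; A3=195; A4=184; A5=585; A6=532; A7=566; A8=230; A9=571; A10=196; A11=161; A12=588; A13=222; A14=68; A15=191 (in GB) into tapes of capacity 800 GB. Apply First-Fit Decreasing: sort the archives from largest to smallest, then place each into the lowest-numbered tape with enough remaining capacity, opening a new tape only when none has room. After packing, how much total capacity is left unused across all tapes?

Sorted descending: 588, 585, 571, 566, 532, 230, 222, 196, 195, 191, 184, 161, 151, 143, 68.
588 GB → tape 1 (remaining 212 GB)
585 GB → tape 2 (remaining 215 GB)
571 GB → tape 3 (remaining 229 GB)
566 GB → tape 4 (remaining 234 GB)
532 GB → tape 5 (remaining 268 GB)
230 GB → tape 4 (remaining 4 GB)
222 GB → tape 3 (remaining 7 GB)
196 GB → tape 1 (remaining 16 GB)
195 GB → tape 2 (remaining 20 GB)
191 GB → tape 5 (remaining 77 GB)
184 GB → tape 6 (remaining 616 GB)
161 GB → tape 6 (remaining 455 GB)
151 GB → tape 6 (remaining 304 GB)
143 GB → tape 6 (remaining 161 GB)
68 GB → tape 5 (remaining 9 GB)
6 tapes × 800 GB = 4800 GB; used 4583 GB; unused 217 GB.

217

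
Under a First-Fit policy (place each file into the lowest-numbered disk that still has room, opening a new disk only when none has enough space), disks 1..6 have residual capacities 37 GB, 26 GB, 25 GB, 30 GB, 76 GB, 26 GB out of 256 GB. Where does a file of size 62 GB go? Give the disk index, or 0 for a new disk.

5

Disks with room: disk 5 (76 GB).
The first with room is disk 5.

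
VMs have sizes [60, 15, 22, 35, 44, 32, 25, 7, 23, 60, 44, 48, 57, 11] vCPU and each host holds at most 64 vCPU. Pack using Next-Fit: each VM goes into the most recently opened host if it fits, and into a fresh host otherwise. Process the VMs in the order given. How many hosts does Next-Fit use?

11

Put 60 vCPU in host 1; 4 vCPU remain.
Put 15 vCPU in host 2; 49 vCPU remain.
Put 22 vCPU in host 2; 27 vCPU remain.
Put 35 vCPU in host 3; 29 vCPU remain.
Put 44 vCPU in host 4; 20 vCPU remain.
Put 32 vCPU in host 5; 32 vCPU remain.
Put 25 vCPU in host 5; 7 vCPU remain.
Put 7 vCPU in host 5; 0 vCPU remain.
Put 23 vCPU in host 6; 41 vCPU remain.
Put 60 vCPU in host 7; 4 vCPU remain.
Put 44 vCPU in host 8; 20 vCPU remain.
Put 48 vCPU in host 9; 16 vCPU remain.
Put 57 vCPU in host 10; 7 vCPU remain.
Put 11 vCPU in host 11; 53 vCPU remain.
Final hosts: [60] [15,22] [35] [44] [32,25,7] [23] [60] [44] [48] [57] [11].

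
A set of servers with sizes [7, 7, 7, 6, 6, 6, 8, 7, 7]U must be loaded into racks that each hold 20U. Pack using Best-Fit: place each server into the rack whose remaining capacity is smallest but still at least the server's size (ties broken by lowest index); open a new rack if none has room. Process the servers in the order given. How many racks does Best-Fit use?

7U → rack 1 (remaining 13U)
7U → rack 1 (remaining 6U)
7U → rack 2 (remaining 13U)
6U → rack 1 (remaining 0U)
6U → rack 2 (remaining 7U)
6U → rack 2 (remaining 1U)
8U → rack 3 (remaining 12U)
7U → rack 3 (remaining 5U)
7U → rack 4 (remaining 13U)
Final racks: [7,7,6] [7,6,6] [8,7] [7].

4 racks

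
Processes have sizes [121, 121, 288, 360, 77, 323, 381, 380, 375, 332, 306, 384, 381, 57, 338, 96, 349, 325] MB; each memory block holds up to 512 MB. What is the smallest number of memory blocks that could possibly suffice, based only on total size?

Total size = 121 + 121 + 288 + 360 + 77 + 323 + 381 + 380 + 375 + 332 + 306 + 384 + 381 + 57 + 338 + 96 + 349 + 325 = 4994 MB.
⌈4994 / 512⌉ = 10.

10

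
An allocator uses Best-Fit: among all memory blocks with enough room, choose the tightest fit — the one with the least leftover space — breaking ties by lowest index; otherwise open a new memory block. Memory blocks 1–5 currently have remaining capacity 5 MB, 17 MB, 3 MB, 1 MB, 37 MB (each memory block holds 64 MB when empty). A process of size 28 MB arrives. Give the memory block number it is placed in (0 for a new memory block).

5

Memory blocks with room: memory block 5 (37 MB).
Tightest fit is memory block 5 with 37 MB free.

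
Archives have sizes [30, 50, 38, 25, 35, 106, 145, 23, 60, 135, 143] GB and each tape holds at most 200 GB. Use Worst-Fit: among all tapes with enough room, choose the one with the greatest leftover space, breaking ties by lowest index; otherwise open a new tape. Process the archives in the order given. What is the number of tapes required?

5 tapes

tape 1: place 30 GB, 170 GB left
tape 1: place 50 GB, 120 GB left
tape 1: place 38 GB, 82 GB left
tape 1: place 25 GB, 57 GB left
tape 1: place 35 GB, 22 GB left
tape 2: place 106 GB, 94 GB left
tape 3: place 145 GB, 55 GB left
tape 2: place 23 GB, 71 GB left
tape 2: place 60 GB, 11 GB left
tape 4: place 135 GB, 65 GB left
tape 5: place 143 GB, 57 GB left
Final tapes: [30,50,38,25,35] [106,23,60] [145] [135] [143].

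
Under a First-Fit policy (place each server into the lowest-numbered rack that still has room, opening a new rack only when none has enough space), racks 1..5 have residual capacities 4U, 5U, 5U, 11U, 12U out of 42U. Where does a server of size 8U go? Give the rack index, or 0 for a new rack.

Racks with room: rack 4 (11U), rack 5 (12U).
The first with room is rack 4.

4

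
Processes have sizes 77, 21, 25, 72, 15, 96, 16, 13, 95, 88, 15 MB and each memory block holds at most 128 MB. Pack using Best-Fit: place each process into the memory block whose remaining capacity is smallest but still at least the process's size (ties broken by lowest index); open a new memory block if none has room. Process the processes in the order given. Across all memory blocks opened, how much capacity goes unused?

77 MB → memory block 1 (remaining 51 MB)
21 MB → memory block 1 (remaining 30 MB)
25 MB → memory block 1 (remaining 5 MB)
72 MB → memory block 2 (remaining 56 MB)
15 MB → memory block 2 (remaining 41 MB)
96 MB → memory block 3 (remaining 32 MB)
16 MB → memory block 3 (remaining 16 MB)
13 MB → memory block 3 (remaining 3 MB)
95 MB → memory block 4 (remaining 33 MB)
88 MB → memory block 5 (remaining 40 MB)
15 MB → memory block 4 (remaining 18 MB)
5 memory blocks × 128 MB = 640 MB; used 533 MB; unused 107 MB.

107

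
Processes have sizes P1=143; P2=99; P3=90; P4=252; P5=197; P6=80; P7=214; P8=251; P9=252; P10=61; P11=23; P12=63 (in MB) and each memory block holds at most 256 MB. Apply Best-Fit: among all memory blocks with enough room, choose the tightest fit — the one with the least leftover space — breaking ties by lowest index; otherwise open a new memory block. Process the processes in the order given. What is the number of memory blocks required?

Put P1 (143 MB) in memory block 1; 113 MB remain.
Put P2 (99 MB) in memory block 1; 14 MB remain.
Put P3 (90 MB) in memory block 2; 166 MB remain.
Put P4 (252 MB) in memory block 3; 4 MB remain.
Put P5 (197 MB) in memory block 4; 59 MB remain.
Put P6 (80 MB) in memory block 2; 86 MB remain.
Put P7 (214 MB) in memory block 5; 42 MB remain.
Put P8 (251 MB) in memory block 6; 5 MB remain.
Put P9 (252 MB) in memory block 7; 4 MB remain.
Put P10 (61 MB) in memory block 2; 25 MB remain.
Put P11 (23 MB) in memory block 2; 2 MB remain.
Put P12 (63 MB) in memory block 8; 193 MB remain.
Final memory blocks: [143,99] [90,80,61,23] [252] [197] [214] [251] [252] [63].

8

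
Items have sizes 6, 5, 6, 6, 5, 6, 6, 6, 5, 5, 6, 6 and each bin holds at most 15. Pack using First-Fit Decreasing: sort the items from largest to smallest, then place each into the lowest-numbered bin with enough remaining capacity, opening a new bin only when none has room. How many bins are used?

6 bins

Sorted descending: 6, 6, 6, 6, 6, 6, 6, 6, 5, 5, 5, 5.
6 → bin 1 (remaining 9)
6 → bin 1 (remaining 3)
6 → bin 2 (remaining 9)
6 → bin 2 (remaining 3)
6 → bin 3 (remaining 9)
6 → bin 3 (remaining 3)
6 → bin 4 (remaining 9)
6 → bin 4 (remaining 3)
5 → bin 5 (remaining 10)
5 → bin 5 (remaining 5)
5 → bin 5 (remaining 0)
5 → bin 6 (remaining 10)
Final bins: [6,6] [6,6] [6,6] [6,6] [5,5,5] [5].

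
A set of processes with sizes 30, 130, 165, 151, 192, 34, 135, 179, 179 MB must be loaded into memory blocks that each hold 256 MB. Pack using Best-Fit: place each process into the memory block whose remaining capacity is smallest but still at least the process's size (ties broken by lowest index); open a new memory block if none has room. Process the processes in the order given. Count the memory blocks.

7

30 MB → memory block 1 (remaining 226 MB)
130 MB → memory block 1 (remaining 96 MB)
165 MB → memory block 2 (remaining 91 MB)
151 MB → memory block 3 (remaining 105 MB)
192 MB → memory block 4 (remaining 64 MB)
34 MB → memory block 4 (remaining 30 MB)
135 MB → memory block 5 (remaining 121 MB)
179 MB → memory block 6 (remaining 77 MB)
179 MB → memory block 7 (remaining 77 MB)
Final memory blocks: [30,130] [165] [151] [192,34] [135] [179] [179].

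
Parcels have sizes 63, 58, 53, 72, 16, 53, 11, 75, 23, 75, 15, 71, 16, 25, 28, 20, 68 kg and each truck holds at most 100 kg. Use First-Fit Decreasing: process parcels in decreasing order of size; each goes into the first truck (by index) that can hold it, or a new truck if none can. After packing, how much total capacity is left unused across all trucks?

Sorted descending: 75, 75, 72, 71, 68, 63, 58, 53, 53, 28, 25, 23, 20, 16, 16, 15, 11.
truck 1: place 75 kg, 25 kg left
truck 2: place 75 kg, 25 kg left
truck 3: place 72 kg, 28 kg left
truck 4: place 71 kg, 29 kg left
truck 5: place 68 kg, 32 kg left
truck 6: place 63 kg, 37 kg left
truck 7: place 58 kg, 42 kg left
truck 8: place 53 kg, 47 kg left
truck 9: place 53 kg, 47 kg left
truck 3: place 28 kg, 0 kg left
truck 1: place 25 kg, 0 kg left
truck 2: place 23 kg, 2 kg left
truck 4: place 20 kg, 9 kg left
truck 5: place 16 kg, 16 kg left
truck 5: place 16 kg, 0 kg left
truck 6: place 15 kg, 22 kg left
truck 6: place 11 kg, 11 kg left
9 trucks × 100 kg = 900 kg; used 742 kg; unused 158 kg.

158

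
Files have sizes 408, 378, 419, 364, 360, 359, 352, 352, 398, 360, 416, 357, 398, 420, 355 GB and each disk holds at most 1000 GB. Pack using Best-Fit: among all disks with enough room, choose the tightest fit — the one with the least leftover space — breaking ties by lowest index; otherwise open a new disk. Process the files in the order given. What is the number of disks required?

8 disks

408 GB → disk 1 (remaining 592 GB)
378 GB → disk 1 (remaining 214 GB)
419 GB → disk 2 (remaining 581 GB)
364 GB → disk 2 (remaining 217 GB)
360 GB → disk 3 (remaining 640 GB)
359 GB → disk 3 (remaining 281 GB)
352 GB → disk 4 (remaining 648 GB)
352 GB → disk 4 (remaining 296 GB)
398 GB → disk 5 (remaining 602 GB)
360 GB → disk 5 (remaining 242 GB)
416 GB → disk 6 (remaining 584 GB)
357 GB → disk 6 (remaining 227 GB)
398 GB → disk 7 (remaining 602 GB)
420 GB → disk 7 (remaining 182 GB)
355 GB → disk 8 (remaining 645 GB)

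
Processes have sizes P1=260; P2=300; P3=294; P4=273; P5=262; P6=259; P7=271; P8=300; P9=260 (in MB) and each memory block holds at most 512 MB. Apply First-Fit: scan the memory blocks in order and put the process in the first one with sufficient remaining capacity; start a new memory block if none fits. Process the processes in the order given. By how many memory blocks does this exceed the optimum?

0

First-Fit: [260] [300] [294] [273] [262] [259] [271] [300] [260] → 9 memory blocks.
9 processes exceed 256 MB (half the capacity), and no two of those can share a memory block, so at least 9 memory blocks are needed.
So 9 is already optimal.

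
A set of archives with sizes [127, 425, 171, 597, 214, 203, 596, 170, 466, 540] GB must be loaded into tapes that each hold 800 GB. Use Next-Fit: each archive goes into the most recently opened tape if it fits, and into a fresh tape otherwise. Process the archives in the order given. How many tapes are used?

6 tapes

tape 1: place 127 GB, 673 GB left
tape 1: place 425 GB, 248 GB left
tape 1: place 171 GB, 77 GB left
tape 2: place 597 GB, 203 GB left
tape 3: place 214 GB, 586 GB left
tape 3: place 203 GB, 383 GB left
tape 4: place 596 GB, 204 GB left
tape 4: place 170 GB, 34 GB left
tape 5: place 466 GB, 334 GB left
tape 6: place 540 GB, 260 GB left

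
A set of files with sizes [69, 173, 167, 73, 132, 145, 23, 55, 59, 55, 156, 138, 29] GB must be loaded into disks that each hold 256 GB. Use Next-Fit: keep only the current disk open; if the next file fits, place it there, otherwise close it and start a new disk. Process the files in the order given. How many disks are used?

7

69 GB → disk 1 (remaining 187 GB)
173 GB → disk 1 (remaining 14 GB)
167 GB → disk 2 (remaining 89 GB)
73 GB → disk 2 (remaining 16 GB)
132 GB → disk 3 (remaining 124 GB)
145 GB → disk 4 (remaining 111 GB)
23 GB → disk 4 (remaining 88 GB)
55 GB → disk 4 (remaining 33 GB)
59 GB → disk 5 (remaining 197 GB)
55 GB → disk 5 (remaining 142 GB)
156 GB → disk 6 (remaining 100 GB)
138 GB → disk 7 (remaining 118 GB)
29 GB → disk 7 (remaining 89 GB)
Final disks: [69,173] [167,73] [132] [145,23,55] [59,55] [156] [138,29].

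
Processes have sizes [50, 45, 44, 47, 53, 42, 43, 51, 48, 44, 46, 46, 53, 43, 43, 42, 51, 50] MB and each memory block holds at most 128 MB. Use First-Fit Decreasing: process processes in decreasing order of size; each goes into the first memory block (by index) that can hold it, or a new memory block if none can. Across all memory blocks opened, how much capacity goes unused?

311

Sorted descending: 53, 53, 51, 51, 50, 50, 48, 47, 46, 46, 45, 44, 44, 43, 43, 43, 42, 42.
Put 53 MB in memory block 1; 75 MB remain.
Put 53 MB in memory block 1; 22 MB remain.
Put 51 MB in memory block 2; 77 MB remain.
Put 51 MB in memory block 2; 26 MB remain.
Put 50 MB in memory block 3; 78 MB remain.
Put 50 MB in memory block 3; 28 MB remain.
Put 48 MB in memory block 4; 80 MB remain.
Put 47 MB in memory block 4; 33 MB remain.
Put 46 MB in memory block 5; 82 MB remain.
Put 46 MB in memory block 5; 36 MB remain.
Put 45 MB in memory block 6; 83 MB remain.
Put 44 MB in memory block 6; 39 MB remain.
Put 44 MB in memory block 7; 84 MB remain.
Put 43 MB in memory block 7; 41 MB remain.
Put 43 MB in memory block 8; 85 MB remain.
Put 43 MB in memory block 8; 42 MB remain.
Put 42 MB in memory block 8; 0 MB remain.
Put 42 MB in memory block 9; 86 MB remain.
9 memory blocks × 128 MB = 1152 MB; used 841 MB; unused 311 MB.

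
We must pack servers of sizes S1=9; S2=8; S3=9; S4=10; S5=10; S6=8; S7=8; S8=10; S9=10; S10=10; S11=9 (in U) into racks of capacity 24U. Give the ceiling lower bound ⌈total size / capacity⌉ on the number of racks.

Total size = 9 + 8 + 9 + 10 + 10 + 8 + 8 + 10 + 10 + 10 + 9 = 101U.
⌈101 / 24⌉ = 5.

5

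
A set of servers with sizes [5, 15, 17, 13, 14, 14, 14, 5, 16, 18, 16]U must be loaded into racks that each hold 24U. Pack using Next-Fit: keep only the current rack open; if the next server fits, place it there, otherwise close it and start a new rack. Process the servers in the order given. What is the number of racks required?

rack 1: place 5U, 19U left
rack 1: place 15U, 4U left
rack 2: place 17U, 7U left
rack 3: place 13U, 11U left
rack 4: place 14U, 10U left
rack 5: place 14U, 10U left
rack 6: place 14U, 10U left
rack 6: place 5U, 5U left
rack 7: place 16U, 8U left
rack 8: place 18U, 6U left
rack 9: place 16U, 8U left

9 racks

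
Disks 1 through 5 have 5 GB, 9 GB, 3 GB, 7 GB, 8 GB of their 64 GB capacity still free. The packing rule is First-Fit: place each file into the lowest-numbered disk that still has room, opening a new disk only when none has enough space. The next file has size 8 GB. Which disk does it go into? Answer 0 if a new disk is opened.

Disks with room: disk 2 (9 GB), disk 5 (8 GB).
The first with room is disk 2.

2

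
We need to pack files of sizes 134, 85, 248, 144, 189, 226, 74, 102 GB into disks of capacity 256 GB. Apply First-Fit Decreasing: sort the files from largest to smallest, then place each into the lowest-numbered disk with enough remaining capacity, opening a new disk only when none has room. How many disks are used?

Sorted descending: 248, 226, 189, 144, 134, 102, 85, 74.
disk 1: place 248 GB, 8 GB left
disk 2: place 226 GB, 30 GB left
disk 3: place 189 GB, 67 GB left
disk 4: place 144 GB, 112 GB left
disk 5: place 134 GB, 122 GB left
disk 4: place 102 GB, 10 GB left
disk 5: place 85 GB, 37 GB left
disk 6: place 74 GB, 182 GB left

6 disks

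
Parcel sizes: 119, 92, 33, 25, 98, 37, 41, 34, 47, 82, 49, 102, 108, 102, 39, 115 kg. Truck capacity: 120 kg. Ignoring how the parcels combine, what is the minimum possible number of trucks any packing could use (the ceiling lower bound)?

10

Total size = 119 + 92 + 33 + 25 + 98 + 37 + 41 + 34 + 47 + 82 + 49 + 102 + 108 + 102 + 39 + 115 = 1123 kg.
⌈1123 / 120⌉ = 10.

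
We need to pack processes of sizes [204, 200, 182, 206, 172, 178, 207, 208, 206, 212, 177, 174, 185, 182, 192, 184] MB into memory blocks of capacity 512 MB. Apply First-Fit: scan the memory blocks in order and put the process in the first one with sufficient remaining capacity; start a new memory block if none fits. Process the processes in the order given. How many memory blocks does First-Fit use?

8 memory blocks

204 MB → memory block 1 (remaining 308 MB)
200 MB → memory block 1 (remaining 108 MB)
182 MB → memory block 2 (remaining 330 MB)
206 MB → memory block 2 (remaining 124 MB)
172 MB → memory block 3 (remaining 340 MB)
178 MB → memory block 3 (remaining 162 MB)
207 MB → memory block 4 (remaining 305 MB)
208 MB → memory block 4 (remaining 97 MB)
206 MB → memory block 5 (remaining 306 MB)
212 MB → memory block 5 (remaining 94 MB)
177 MB → memory block 6 (remaining 335 MB)
174 MB → memory block 6 (remaining 161 MB)
185 MB → memory block 7 (remaining 327 MB)
182 MB → memory block 7 (remaining 145 MB)
192 MB → memory block 8 (remaining 320 MB)
184 MB → memory block 8 (remaining 136 MB)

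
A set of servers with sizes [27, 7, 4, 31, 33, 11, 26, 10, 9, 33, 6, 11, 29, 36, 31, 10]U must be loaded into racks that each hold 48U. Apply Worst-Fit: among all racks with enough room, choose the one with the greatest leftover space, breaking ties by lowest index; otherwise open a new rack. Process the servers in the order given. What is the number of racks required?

27U → rack 1 (remaining 21U)
7U → rack 1 (remaining 14U)
4U → rack 1 (remaining 10U)
31U → rack 2 (remaining 17U)
33U → rack 3 (remaining 15U)
11U → rack 2 (remaining 6U)
26U → rack 4 (remaining 22U)
10U → rack 4 (remaining 12U)
9U → rack 3 (remaining 6U)
33U → rack 5 (remaining 15U)
6U → rack 5 (remaining 9U)
11U → rack 4 (remaining 1U)
29U → rack 6 (remaining 19U)
36U → rack 7 (remaining 12U)
31U → rack 8 (remaining 17U)
10U → rack 6 (remaining 9U)
Final racks: [27,7,4] [31,11] [33,9] [26,10,11] [33,6] [29,10] [36] [31].

8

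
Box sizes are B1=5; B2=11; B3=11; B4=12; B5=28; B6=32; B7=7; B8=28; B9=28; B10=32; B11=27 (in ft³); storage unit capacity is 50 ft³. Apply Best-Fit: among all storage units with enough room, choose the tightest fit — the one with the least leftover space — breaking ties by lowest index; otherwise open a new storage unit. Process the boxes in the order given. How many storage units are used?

B1 (5 ft³) → storage unit 1 (remaining 45 ft³)
B2 (11 ft³) → storage unit 1 (remaining 34 ft³)
B3 (11 ft³) → storage unit 1 (remaining 23 ft³)
B4 (12 ft³) → storage unit 1 (remaining 11 ft³)
B5 (28 ft³) → storage unit 2 (remaining 22 ft³)
B6 (32 ft³) → storage unit 3 (remaining 18 ft³)
B7 (7 ft³) → storage unit 1 (remaining 4 ft³)
B8 (28 ft³) → storage unit 4 (remaining 22 ft³)
B9 (28 ft³) → storage unit 5 (remaining 22 ft³)
B10 (32 ft³) → storage unit 6 (remaining 18 ft³)
B11 (27 ft³) → storage unit 7 (remaining 23 ft³)

7 storage units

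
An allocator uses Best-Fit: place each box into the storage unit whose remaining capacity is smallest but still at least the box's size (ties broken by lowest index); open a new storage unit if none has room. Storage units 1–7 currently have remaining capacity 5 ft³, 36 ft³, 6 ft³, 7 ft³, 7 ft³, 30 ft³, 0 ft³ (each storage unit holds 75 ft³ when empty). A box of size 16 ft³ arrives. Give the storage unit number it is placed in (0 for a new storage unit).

Storage units with room: storage unit 2 (36 ft³), storage unit 6 (30 ft³).
Tightest fit is storage unit 6 with 30 ft³ free.

6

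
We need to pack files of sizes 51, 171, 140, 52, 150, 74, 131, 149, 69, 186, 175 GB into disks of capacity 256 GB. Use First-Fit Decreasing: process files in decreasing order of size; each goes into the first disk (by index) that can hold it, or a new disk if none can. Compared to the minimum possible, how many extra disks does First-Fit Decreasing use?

First-Fit Decreasing: [186,69] [175,74] [171,52] [150,51] [149] [140] [131] → 7 disks.
7 files exceed 128 GB (half the capacity), and no two of those can share a disk, so at least 7 disks are needed.
So 7 is already optimal.

0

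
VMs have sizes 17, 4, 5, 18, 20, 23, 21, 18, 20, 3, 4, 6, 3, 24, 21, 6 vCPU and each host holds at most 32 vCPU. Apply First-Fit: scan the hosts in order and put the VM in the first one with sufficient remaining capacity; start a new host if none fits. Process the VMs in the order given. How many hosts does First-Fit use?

9

host 1: place 17 vCPU, 15 vCPU left
host 1: place 4 vCPU, 11 vCPU left
host 1: place 5 vCPU, 6 vCPU left
host 2: place 18 vCPU, 14 vCPU left
host 3: place 20 vCPU, 12 vCPU left
host 4: place 23 vCPU, 9 vCPU left
host 5: place 21 vCPU, 11 vCPU left
host 6: place 18 vCPU, 14 vCPU left
host 7: place 20 vCPU, 12 vCPU left
host 1: place 3 vCPU, 3 vCPU left
host 2: place 4 vCPU, 10 vCPU left
host 2: place 6 vCPU, 4 vCPU left
host 1: place 3 vCPU, 0 vCPU left
host 8: place 24 vCPU, 8 vCPU left
host 9: place 21 vCPU, 11 vCPU left
host 3: place 6 vCPU, 6 vCPU left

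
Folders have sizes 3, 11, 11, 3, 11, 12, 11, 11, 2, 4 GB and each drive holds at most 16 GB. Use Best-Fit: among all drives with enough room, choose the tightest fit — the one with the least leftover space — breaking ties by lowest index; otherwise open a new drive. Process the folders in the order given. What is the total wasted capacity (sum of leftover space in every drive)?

17

drive 1: place 3 GB, 13 GB left
drive 1: place 11 GB, 2 GB left
drive 2: place 11 GB, 5 GB left
drive 2: place 3 GB, 2 GB left
drive 3: place 11 GB, 5 GB left
drive 4: place 12 GB, 4 GB left
drive 5: place 11 GB, 5 GB left
drive 6: place 11 GB, 5 GB left
drive 1: place 2 GB, 0 GB left
drive 4: place 4 GB, 0 GB left
6 drives × 16 GB = 96 GB; used 79 GB; unused 17 GB.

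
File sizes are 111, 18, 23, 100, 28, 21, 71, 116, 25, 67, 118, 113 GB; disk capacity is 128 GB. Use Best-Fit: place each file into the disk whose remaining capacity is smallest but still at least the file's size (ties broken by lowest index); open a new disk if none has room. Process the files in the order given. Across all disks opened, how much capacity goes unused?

Put 111 GB in disk 1; 17 GB remain.
Put 18 GB in disk 2; 110 GB remain.
Put 23 GB in disk 2; 87 GB remain.
Put 100 GB in disk 3; 28 GB remain.
Put 28 GB in disk 3; 0 GB remain.
Put 21 GB in disk 2; 66 GB remain.
Put 71 GB in disk 4; 57 GB remain.
Put 116 GB in disk 5; 12 GB remain.
Put 25 GB in disk 4; 32 GB remain.
Put 67 GB in disk 6; 61 GB remain.
Put 118 GB in disk 7; 10 GB remain.
Put 113 GB in disk 8; 15 GB remain.
8 disks × 128 GB = 1024 GB; used 811 GB; unused 213 GB.

213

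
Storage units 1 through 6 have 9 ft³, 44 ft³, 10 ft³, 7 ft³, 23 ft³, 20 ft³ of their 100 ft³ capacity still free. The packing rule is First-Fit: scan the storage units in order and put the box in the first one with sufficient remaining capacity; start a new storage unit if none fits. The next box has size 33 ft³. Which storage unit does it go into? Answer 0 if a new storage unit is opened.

2

Storage units with room: storage unit 2 (44 ft³).
The first with room is storage unit 2.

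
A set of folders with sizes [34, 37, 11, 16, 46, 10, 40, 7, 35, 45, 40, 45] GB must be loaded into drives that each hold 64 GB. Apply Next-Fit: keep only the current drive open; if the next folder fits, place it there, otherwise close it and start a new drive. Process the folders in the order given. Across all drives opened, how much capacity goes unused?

Put 34 GB in drive 1; 30 GB remain.
Put 37 GB in drive 2; 27 GB remain.
Put 11 GB in drive 2; 16 GB remain.
Put 16 GB in drive 2; 0 GB remain.
Put 46 GB in drive 3; 18 GB remain.
Put 10 GB in drive 3; 8 GB remain.
Put 40 GB in drive 4; 24 GB remain.
Put 7 GB in drive 4; 17 GB remain.
Put 35 GB in drive 5; 29 GB remain.
Put 45 GB in drive 6; 19 GB remain.
Put 40 GB in drive 7; 24 GB remain.
Put 45 GB in drive 8; 19 GB remain.
8 drives × 64 GB = 512 GB; used 366 GB; unused 146 GB.

146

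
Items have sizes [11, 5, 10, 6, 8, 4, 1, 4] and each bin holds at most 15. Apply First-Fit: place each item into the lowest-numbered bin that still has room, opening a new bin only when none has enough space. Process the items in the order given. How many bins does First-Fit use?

bin 1: place 11, 4 left
bin 2: place 5, 10 left
bin 2: place 10, 0 left
bin 3: place 6, 9 left
bin 3: place 8, 1 left
bin 1: place 4, 0 left
bin 3: place 1, 0 left
bin 4: place 4, 11 left

4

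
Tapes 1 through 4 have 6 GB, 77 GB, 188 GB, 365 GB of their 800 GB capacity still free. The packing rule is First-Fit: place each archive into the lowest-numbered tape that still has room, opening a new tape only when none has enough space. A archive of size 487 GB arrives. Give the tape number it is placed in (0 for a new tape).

0

No tape has ≥ 487 GB free, so a new tape is opened.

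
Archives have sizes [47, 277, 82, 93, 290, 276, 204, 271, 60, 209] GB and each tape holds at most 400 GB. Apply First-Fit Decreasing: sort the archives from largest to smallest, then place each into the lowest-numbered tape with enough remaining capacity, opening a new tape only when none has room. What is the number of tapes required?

6 tapes

Sorted descending: 290, 277, 276, 271, 209, 204, 93, 82, 60, 47.
tape 1: place 290 GB, 110 GB left
tape 2: place 277 GB, 123 GB left
tape 3: place 276 GB, 124 GB left
tape 4: place 271 GB, 129 GB left
tape 5: place 209 GB, 191 GB left
tape 6: place 204 GB, 196 GB left
tape 1: place 93 GB, 17 GB left
tape 2: place 82 GB, 41 GB left
tape 3: place 60 GB, 64 GB left
tape 3: place 47 GB, 17 GB left
Final tapes: [290,93] [277,82] [276,60,47] [271] [209] [204].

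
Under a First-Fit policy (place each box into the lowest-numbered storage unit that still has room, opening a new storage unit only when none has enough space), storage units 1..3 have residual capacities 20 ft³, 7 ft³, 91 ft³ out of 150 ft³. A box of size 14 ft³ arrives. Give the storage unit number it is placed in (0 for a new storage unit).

Storage units with room: storage unit 1 (20 ft³), storage unit 3 (91 ft³).
The first with room is storage unit 1.

1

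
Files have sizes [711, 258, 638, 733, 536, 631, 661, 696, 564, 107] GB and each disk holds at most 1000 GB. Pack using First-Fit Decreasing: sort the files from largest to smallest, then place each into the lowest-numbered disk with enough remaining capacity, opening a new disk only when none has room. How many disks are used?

Sorted descending: 733, 711, 696, 661, 638, 631, 564, 536, 258, 107.
733 GB → disk 1 (remaining 267 GB)
711 GB → disk 2 (remaining 289 GB)
696 GB → disk 3 (remaining 304 GB)
661 GB → disk 4 (remaining 339 GB)
638 GB → disk 5 (remaining 362 GB)
631 GB → disk 6 (remaining 369 GB)
564 GB → disk 7 (remaining 436 GB)
536 GB → disk 8 (remaining 464 GB)
258 GB → disk 1 (remaining 9 GB)
107 GB → disk 2 (remaining 182 GB)
Final disks: [733,258] [711,107] [696] [661] [638] [631] [564] [536].

8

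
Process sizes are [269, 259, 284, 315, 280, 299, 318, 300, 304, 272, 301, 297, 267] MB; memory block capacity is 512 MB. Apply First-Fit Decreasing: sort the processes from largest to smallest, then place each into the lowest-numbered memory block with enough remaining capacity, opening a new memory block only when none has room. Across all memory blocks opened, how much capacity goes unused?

Sorted descending: 318, 315, 304, 301, 300, 299, 297, 284, 280, 272, 269, 267, 259.
memory block 1: place 318 MB, 194 MB left
memory block 2: place 315 MB, 197 MB left
memory block 3: place 304 MB, 208 MB left
memory block 4: place 301 MB, 211 MB left
memory block 5: place 300 MB, 212 MB left
memory block 6: place 299 MB, 213 MB left
memory block 7: place 297 MB, 215 MB left
memory block 8: place 284 MB, 228 MB left
memory block 9: place 280 MB, 232 MB left
memory block 10: place 272 MB, 240 MB left
memory block 11: place 269 MB, 243 MB left
memory block 12: place 267 MB, 245 MB left
memory block 13: place 259 MB, 253 MB left
13 memory blocks × 512 MB = 6656 MB; used 3765 MB; unused 2891 MB.

2891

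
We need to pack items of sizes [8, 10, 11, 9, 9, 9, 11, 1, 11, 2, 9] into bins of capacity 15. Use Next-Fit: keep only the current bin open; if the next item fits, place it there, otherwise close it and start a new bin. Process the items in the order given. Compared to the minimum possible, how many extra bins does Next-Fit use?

Next-Fit: [8] [10] [11] [9] [9] [9] [11,1] [11,2] [9] → 9 bins.
9 items exceed 7.5 (half the capacity), and no two of those can share a bin, so at least 9 bins are needed.
So 9 is already optimal.

0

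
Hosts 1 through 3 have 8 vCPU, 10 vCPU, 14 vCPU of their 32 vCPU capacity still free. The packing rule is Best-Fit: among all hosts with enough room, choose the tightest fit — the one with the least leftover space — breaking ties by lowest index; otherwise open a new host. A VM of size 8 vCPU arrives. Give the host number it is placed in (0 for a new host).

Hosts with room: host 1 (8 vCPU), host 2 (10 vCPU), host 3 (14 vCPU).
Tightest fit is host 1 with 8 vCPU free.

1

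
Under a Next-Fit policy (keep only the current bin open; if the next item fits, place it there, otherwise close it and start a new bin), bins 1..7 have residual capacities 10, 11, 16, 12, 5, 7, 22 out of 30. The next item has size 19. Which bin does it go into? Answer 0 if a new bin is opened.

7

Next-Fit only looks at bin 7, which has 22 free.
19 fits there.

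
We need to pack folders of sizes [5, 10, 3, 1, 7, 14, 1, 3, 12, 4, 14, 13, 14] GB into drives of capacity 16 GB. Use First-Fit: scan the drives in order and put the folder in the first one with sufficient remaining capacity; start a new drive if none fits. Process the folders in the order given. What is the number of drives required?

Put 5 GB in drive 1; 11 GB remain.
Put 10 GB in drive 1; 1 GB remain.
Put 3 GB in drive 2; 13 GB remain.
Put 1 GB in drive 1; 0 GB remain.
Put 7 GB in drive 2; 6 GB remain.
Put 14 GB in drive 3; 2 GB remain.
Put 1 GB in drive 2; 5 GB remain.
Put 3 GB in drive 2; 2 GB remain.
Put 12 GB in drive 4; 4 GB remain.
Put 4 GB in drive 4; 0 GB remain.
Put 14 GB in drive 5; 2 GB remain.
Put 13 GB in drive 6; 3 GB remain.
Put 14 GB in drive 7; 2 GB remain.

7 drives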